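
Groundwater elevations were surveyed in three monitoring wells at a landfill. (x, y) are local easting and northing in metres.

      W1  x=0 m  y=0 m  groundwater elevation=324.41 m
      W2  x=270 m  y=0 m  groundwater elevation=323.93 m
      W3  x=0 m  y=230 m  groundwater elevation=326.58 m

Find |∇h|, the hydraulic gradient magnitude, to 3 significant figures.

0.00960

∂h/∂x = (323.93 − 324.41) / (270 − 0) = -0.001778
∂h/∂y = (326.58 − 324.41) / (230 − 0) = +0.009435
|∇h| = √(-0.001778² + 0.009435²) = 0.009601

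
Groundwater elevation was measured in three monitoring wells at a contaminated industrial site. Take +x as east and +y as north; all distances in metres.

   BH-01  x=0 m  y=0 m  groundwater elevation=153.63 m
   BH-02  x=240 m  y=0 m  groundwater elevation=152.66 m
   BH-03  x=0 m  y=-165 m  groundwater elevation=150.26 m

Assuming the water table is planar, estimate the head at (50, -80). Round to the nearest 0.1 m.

151.8 m

∂h/∂x = (152.66 − 153.63) / (240 − 0) = -0.004042
∂h/∂y = (150.26 − 153.63) / (-165 − 0) = +0.02042
h(50, -80) = 153.63 + (-0.004042)·(50) + (+0.02042)·(-80) = 153.63 -0.202 -1.634 = 151.794 m.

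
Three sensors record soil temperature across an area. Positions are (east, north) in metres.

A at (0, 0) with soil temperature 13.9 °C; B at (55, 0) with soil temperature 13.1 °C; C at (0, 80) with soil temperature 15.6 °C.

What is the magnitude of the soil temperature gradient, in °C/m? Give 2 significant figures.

0.026 °C/m

∂T/∂x = (13.1 − 13.9) / (55 − 0) = -0.01455
∂T/∂y = (15.6 − 13.9) / (80 − 0) = +0.02125
|∇f| = √(-0.01455² + 0.02125²) = 0.02575 °C/m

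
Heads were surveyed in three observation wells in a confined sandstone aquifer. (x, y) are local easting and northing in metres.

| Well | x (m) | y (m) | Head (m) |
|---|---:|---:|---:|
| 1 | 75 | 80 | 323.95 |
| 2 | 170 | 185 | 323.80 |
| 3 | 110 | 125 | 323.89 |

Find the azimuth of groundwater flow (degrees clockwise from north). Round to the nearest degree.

Taking 1 as reference: 2−1 = (95, 105, -0.15); 3−1 = (35, 45, -0.06).
Determinant of the coordinate differences = 95·45 − 35·105 = 600.
∂h/∂x = [(-0.15)·45 − (-0.06)·105] / 600 = -0.0007500
∂h/∂y = [95·(-0.06) − 35·(-0.15)] / 600 = -0.0007500
Flow direction (−∇h) has components (+0.0007500 E, +0.0007500 N).
Azimuth = atan2(E, N) = atan2(+0.0007500, +0.0007500) = 45.0° ≈ 045°.

045°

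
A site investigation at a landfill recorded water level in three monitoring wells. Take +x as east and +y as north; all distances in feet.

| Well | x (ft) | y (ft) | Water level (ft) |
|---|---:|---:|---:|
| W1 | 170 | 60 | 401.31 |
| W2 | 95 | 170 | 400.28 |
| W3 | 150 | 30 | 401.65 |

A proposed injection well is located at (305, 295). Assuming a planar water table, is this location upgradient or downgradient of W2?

downgradient

Taking W1 as reference: W2−W1 = (-75, 110, -1.03); W3−W1 = (-20, -30, +0.34).
Solve a·Δx + b·Δy = Δh: det = (-75)·(-30) − (-20)·110 = 4450.
∂h/∂x = [(-1.03)·(-30) − (+0.34)·110] / 4450 = -0.001461
∂h/∂y = [(-75)·(+0.34) − (-20)·(-1.03)] / 4450 = -0.01036
Head at (305, 295) = 401.31 + (-0.001461)·(135) + (-0.01036)·(235) = 398.68 ft.
That is lower than the 400.28 ft at W2, so the point is downgradient.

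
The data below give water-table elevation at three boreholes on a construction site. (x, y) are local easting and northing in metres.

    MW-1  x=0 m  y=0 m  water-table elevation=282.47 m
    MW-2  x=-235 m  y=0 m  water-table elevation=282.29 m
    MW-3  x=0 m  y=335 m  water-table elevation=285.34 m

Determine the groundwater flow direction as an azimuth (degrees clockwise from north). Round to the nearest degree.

∂h/∂x = (282.29 − 282.47) / (-235 − 0) = +0.0007660
∂h/∂y = (285.34 − 282.47) / (335 − 0) = +0.008567
Flow direction (−∇h) has components (-0.0007660 E, -0.008567 N).
Azimuth = atan2(E, N) = atan2(-0.0007660, -0.008567) = 185.1° ≈ 185°.

185°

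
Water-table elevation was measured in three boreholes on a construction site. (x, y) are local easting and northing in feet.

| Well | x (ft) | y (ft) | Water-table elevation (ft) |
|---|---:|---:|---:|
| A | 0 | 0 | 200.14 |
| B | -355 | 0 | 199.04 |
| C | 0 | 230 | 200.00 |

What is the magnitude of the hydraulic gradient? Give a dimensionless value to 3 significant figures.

∂h/∂x = (199.04 − 200.14) / (-355 − 0) = +0.003099
∂h/∂y = (200.00 − 200.14) / (230 − 0) = -0.0006087
|∇h| = √(0.003099² + -0.0006087²) = 0.003158

0.00316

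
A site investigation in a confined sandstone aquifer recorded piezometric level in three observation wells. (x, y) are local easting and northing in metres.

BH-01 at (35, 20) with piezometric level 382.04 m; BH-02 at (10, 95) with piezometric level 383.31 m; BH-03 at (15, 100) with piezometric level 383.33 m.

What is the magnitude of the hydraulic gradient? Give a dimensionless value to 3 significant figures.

Three-point gradient (reference BH-01): Δ to BH-02 = (-25, 75, +1.27), Δ to BH-03 = (-20, 80, +1.29).
∂h/∂x = -0.009700, ∂h/∂y = +0.01370 (det = -500).
|∇h| = √(-0.009700² + 0.01370²) = 0.01679

0.0168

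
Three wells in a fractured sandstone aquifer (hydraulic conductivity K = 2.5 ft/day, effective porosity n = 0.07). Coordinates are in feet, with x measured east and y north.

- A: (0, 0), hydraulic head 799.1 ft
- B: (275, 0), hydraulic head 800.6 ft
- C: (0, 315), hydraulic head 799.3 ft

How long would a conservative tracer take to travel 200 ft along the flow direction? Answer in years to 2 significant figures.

∂h/∂x = (800.6 − 799.1) / (275 − 0) = +0.005455
∂h/∂y = (799.3 − 799.1) / (315 − 0) = +0.0006349
|∇h| = √(0.005455² + 0.0006349²) = 0.005492
Seepage velocity v = K·i/n = 2.5 × 0.005492 / 0.07 = 0.1961 ft/day.
t = 200 / 0.1961 = 1020 days = 2.79 years.

2.8 years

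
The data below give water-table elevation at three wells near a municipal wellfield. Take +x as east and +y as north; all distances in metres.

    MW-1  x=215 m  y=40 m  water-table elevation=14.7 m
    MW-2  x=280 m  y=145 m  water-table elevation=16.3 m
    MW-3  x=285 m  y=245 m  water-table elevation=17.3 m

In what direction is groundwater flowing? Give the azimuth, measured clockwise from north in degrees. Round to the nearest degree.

With h = a·x + b·y + c and MW-1 as origin, the differences give:
  65·a + 105·b = +1.6
  70·a + 205·b = +2.6
Eliminate b (×205 and ×105, subtract): 5975·a = 55.00 → a = ∂h/∂x = +0.009205
Back-substitute: b = ∂h/∂y = +0.009540.
Flow direction (−∇h) has components (-0.009205 E, -0.009540 N).
Azimuth = atan2(E, N) = atan2(-0.009205, -0.009540) = 224.0° ≈ 224°.

224°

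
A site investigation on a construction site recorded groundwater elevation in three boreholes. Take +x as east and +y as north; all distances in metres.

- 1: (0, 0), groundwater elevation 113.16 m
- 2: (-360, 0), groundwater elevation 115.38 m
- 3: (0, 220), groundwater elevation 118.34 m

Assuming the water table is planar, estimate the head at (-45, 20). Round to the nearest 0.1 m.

∂h/∂x = (115.38 − 113.16) / (-360 − 0) = -0.006167
∂h/∂y = (118.34 − 113.16) / (220 − 0) = +0.02355
h(-45, 20) = 113.16 + (-0.006167)·(-45) + (+0.02355)·(20) = 113.16 +0.277 +0.471 = 113.908 m.

113.9 m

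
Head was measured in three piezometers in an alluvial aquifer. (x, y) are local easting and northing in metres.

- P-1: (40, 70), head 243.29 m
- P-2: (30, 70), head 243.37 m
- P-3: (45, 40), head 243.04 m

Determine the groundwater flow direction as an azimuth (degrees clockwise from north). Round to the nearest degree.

131°

Differences from P-1: to P-2 (Δx, Δy, Δh) = (-10, 0, +0.08); to P-3 = (5, -30, -0.25).
Determinant of the coordinate differences = (-10)·(-30) − 5·0 = 300.
∂h/∂x = [(+0.08)·(-30) − (-0.25)·0] / 300 = -0.008000
∂h/∂y = [(-10)·(-0.25) − 5·(+0.08)] / 300 = +0.007000
Flow direction (−∇h) has components (+0.008000 E, -0.007000 N).
Azimuth = atan2(E, N) = atan2(+0.008000, -0.007000) = 131.2° ≈ 131°.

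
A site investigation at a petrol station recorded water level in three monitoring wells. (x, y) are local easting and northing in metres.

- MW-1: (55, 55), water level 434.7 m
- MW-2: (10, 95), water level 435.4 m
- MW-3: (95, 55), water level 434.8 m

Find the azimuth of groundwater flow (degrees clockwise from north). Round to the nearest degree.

Three-point gradient (reference MW-1): Δ to MW-2 = (-45, 40, +0.7), Δ to MW-3 = (40, 0, +0.1).
∂h/∂x = +0.002500, ∂h/∂y = +0.02031 (det = -1600).
Flow direction (−∇h) has components (-0.002500 E, -0.02031 N).
Azimuth = atan2(E, N) = atan2(-0.002500, -0.02031) = 187.0° ≈ 187°.

187°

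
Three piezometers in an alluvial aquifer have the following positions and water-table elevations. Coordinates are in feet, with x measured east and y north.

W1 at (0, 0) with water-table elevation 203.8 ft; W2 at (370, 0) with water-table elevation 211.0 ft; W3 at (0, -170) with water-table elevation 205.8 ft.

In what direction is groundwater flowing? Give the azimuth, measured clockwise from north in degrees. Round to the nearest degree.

∂h/∂x = (211.0 − 203.8) / (370 − 0) = +0.01946
∂h/∂y = (205.8 − 203.8) / (-170 − 0) = -0.01176
Flow direction (−∇h) has components (-0.01946 E, +0.01176 N).
Azimuth = atan2(E, N) = atan2(-0.01946, +0.01176) = 301.2° ≈ 301°.

301°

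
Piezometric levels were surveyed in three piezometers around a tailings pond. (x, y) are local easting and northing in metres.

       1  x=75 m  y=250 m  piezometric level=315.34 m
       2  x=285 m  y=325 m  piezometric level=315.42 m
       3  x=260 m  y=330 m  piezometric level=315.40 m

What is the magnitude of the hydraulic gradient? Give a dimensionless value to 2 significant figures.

0.00099

Taking 1 as reference: 2−1 = (210, 75, +0.08); 3−1 = (185, 80, +0.06).
Solve a·Δx + b·Δy = Δh: det = 210·80 − 185·75 = 2925.
∂h/∂x = [(+0.08)·80 − (+0.06)·75] / 2925 = +0.0006496
∂h/∂y = [210·(+0.06) − 185·(+0.08)] / 2925 = -0.0007521
|∇h| = √(0.0006496² + -0.0007521²) = 0.0009938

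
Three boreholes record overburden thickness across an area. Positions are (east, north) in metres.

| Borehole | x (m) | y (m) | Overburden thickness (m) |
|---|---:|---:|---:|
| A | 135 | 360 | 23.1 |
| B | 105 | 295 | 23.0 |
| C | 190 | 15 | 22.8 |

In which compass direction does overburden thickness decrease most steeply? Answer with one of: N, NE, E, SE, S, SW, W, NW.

SW

With d = a·x + b·y + c and A as origin, the differences give:
  (-30)·a + (-65)·b = -0.1
  55·a + (-345)·b = -0.3
Eliminate b (×(-345) and ×(-65), subtract): 13925·a = 15.00 → a = ∂d/∂x = +0.001077
Back-substitute: b = ∂d/∂y = +0.001041.
Steepest decrease is along −∇f = (-0.001077 E, -0.001041 N) → southwest.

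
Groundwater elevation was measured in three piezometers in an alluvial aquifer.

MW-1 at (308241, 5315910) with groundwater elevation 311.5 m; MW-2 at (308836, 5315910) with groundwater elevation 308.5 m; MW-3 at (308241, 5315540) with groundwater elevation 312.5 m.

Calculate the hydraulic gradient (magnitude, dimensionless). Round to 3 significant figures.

0.00572

∂h/∂x = (308.5 − 311.5) / (308836 − 308241) = -0.005042
∂h/∂y = (312.5 − 311.5) / (5315540 − 5315910) = -0.002703
|∇h| = √(-0.005042² + -0.002703²) = 0.005721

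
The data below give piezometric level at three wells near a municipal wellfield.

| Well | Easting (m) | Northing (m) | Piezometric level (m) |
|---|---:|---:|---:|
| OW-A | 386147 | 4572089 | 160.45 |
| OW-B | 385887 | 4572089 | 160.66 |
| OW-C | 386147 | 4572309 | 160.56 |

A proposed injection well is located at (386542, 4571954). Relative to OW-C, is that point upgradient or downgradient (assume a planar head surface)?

∂h/∂x = (160.66 − 160.45) / (385887 − 386147) = -0.0008077
∂h/∂y = (160.56 − 160.45) / (4572309 − 4572089) = +0.0005000
Head at (386542, 4571954) = 160.45 + (-0.0008077)·(395) + (+0.0005000)·(-135) = 160.06 m.
That is lower than the 160.56 m at OW-C, so the point is downgradient.

downgradient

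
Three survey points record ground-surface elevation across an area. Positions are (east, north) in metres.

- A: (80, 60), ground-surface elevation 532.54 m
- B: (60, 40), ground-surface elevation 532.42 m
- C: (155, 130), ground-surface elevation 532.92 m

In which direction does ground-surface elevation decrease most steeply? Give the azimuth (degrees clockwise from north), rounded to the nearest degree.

Taking A as reference: B−A = (-20, -20, -0.12); C−A = (75, 70, +0.38).
Solve a·Δx + b·Δy = Δz: det = (-20)·70 − 75·(-20) = 100.
∂z/∂x = [(-0.12)·70 − (+0.38)·(-20)] / 100 = -0.008000
∂z/∂y = [(-20)·(+0.38) − 75·(-0.12)] / 100 = +0.01400
Steepest decrease is along −∇f: components (+0.008000 E, -0.01400 N).
Azimuth = atan2(+0.008000, -0.01400) = 150.3° ≈ 150°.

150°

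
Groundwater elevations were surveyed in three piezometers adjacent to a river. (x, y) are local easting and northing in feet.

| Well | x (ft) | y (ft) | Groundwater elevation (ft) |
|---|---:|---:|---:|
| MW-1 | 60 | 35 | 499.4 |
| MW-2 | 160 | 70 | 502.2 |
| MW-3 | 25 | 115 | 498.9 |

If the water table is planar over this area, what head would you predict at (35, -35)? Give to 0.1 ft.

498.4 ft

With h = a·x + b·y + c and MW-1 as origin, the differences give:
  100·a + 35·b = +2.8
  (-35)·a + 80·b = -0.5
Eliminate b (×80 and ×35, subtract): 9225·a = 241.50 → a = ∂h/∂x = +0.02618
Back-substitute: b = ∂h/∂y = +0.005203.
h(35, -35) = 499.4 + (+0.02618)·(-25) + (+0.005203)·(-70) = 499.4 -0.654 -0.364 = 498.381 ft.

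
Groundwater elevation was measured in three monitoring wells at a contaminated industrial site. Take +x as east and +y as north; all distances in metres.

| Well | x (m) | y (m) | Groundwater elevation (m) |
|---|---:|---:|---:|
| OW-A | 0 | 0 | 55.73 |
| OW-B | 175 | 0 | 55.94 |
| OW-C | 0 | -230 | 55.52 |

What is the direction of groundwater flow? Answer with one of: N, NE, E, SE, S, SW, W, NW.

∂h/∂x = (55.94 − 55.73) / (175 − 0) = +0.001200
∂h/∂y = (55.52 − 55.73) / (-230 − 0) = +0.0009130
Flow = −∇h = (-0.001200 east, -0.0009130 north), which points southwest.

SW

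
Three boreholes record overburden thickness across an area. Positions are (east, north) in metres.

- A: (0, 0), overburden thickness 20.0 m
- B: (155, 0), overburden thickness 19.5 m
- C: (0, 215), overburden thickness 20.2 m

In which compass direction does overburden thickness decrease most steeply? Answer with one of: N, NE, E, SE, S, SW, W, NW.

∂d/∂x = (19.5 − 20.0) / (155 − 0) = -0.003226
∂d/∂y = (20.2 − 20.0) / (215 − 0) = +0.0009302
Steepest decrease is along −∇f = (+0.003226 E, -0.0009302 N) → east.

E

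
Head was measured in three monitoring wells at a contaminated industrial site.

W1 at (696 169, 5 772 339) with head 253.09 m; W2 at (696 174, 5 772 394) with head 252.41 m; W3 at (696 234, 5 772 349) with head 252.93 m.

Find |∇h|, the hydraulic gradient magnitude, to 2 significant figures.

0.012

With h = a·x + b·y + c and W1 as origin, the differences give:
  5·a + 55·b = -0.68
  65·a + 10·b = -0.16
Eliminate b (×10 and ×55, subtract): -3525·a = 2.000 → a = ∂h/∂x = -0.0005674
Back-substitute: b = ∂h/∂y = -0.01231.
|∇h| = √(-0.0005674² + -0.01231²) = 0.01232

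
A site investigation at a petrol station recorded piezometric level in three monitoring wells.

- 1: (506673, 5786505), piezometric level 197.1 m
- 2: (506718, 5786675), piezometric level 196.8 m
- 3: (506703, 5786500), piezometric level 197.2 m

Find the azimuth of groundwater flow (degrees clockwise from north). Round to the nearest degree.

311°

With h = a·x + b·y + c and 1 as origin, the differences give:
  45·a + 170·b = -0.3
  30·a + (-5)·b = +0.1
Eliminate b (×(-5) and ×170, subtract): -5325·a = -15.50 → a = ∂h/∂x = +0.002911
Back-substitute: b = ∂h/∂y = -0.002535.
Flow direction (−∇h) has components (-0.002911 E, +0.002535 N).
Azimuth = atan2(E, N) = atan2(-0.002911, +0.002535) = 311.1° ≈ 311°.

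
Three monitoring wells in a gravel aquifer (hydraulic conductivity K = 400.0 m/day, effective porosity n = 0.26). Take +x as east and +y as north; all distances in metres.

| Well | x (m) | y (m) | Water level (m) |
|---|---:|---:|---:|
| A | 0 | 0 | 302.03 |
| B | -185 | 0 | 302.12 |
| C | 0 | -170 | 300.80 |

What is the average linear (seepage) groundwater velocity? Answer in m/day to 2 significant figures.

∂h/∂x = (302.12 − 302.03) / (-185 − 0) = -0.0004865
∂h/∂y = (300.80 − 302.03) / (-170 − 0) = +0.007235
|∇h| = √(-0.0004865² + 0.007235²) = 0.007251
Seepage velocity v = K·i/n = 400.0 × 0.007251 / 0.26 = 11.16 m/day.

11 m/day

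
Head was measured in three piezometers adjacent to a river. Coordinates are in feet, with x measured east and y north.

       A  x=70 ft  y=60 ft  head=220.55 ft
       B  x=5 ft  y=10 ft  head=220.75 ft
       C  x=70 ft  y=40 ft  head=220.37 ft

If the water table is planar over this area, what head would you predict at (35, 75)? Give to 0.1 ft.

221.0 ft

Differences from A: to B (Δx, Δy, Δh) = (-65, -50, +0.20); to C = (0, -20, -0.18).
Determinant of the coordinate differences = (-65)·(-20) − 0·(-50) = 1300.
∂h/∂x = [(+0.20)·(-20) − (-0.18)·(-50)] / 1300 = -0.01000
∂h/∂y = [(-65)·(-0.18) − 0·(+0.20)] / 1300 = +0.009000
h(35, 75) = 220.55 + (-0.01000)·(-35) + (+0.009000)·(15) = 220.55 +0.350 +0.135 = 221.035 ft.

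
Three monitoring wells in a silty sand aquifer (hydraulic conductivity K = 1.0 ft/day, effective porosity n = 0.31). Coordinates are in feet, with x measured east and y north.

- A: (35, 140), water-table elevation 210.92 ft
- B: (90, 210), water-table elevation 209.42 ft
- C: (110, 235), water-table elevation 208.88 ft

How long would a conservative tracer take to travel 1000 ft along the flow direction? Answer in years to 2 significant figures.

50 years

Taking A as reference: B−A = (55, 70, -1.50); C−A = (75, 95, -2.04).
Solve a·Δx + b·Δy = Δh: det = 55·95 − 75·70 = -25.
∂h/∂x = [(-1.50)·95 − (-2.04)·70] / -25 = -0.01200
∂h/∂y = [55·(-2.04) − 75·(-1.50)] / -25 = -0.01200
|∇h| = √(-0.01200² + -0.01200²) = 0.01697
Seepage velocity v = K·i/n = 1.0 × 0.01697 / 0.31 = 0.05474 ft/day.
t = 1000 / 0.05474 = 1.827e+04 days = 50 years.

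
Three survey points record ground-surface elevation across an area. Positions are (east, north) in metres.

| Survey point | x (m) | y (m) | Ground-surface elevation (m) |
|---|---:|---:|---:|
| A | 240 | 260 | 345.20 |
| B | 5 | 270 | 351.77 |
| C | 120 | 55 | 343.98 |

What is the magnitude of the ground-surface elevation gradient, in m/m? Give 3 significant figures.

0.0347 m/m

Differences from A: to B (Δx, Δy, Δh) = (-235, 10, +6.57); to C = (-120, -205, -1.22).
Solve a·Δx + b·Δy = Δz: det = (-235)·(-205) − (-120)·10 = 49375.
∂z/∂x = [(+6.57)·(-205) − (-1.22)·10] / 49375 = -0.02703
∂z/∂y = [(-235)·(-1.22) − (-120)·(+6.57)] / 49375 = +0.02177
|∇f| = √(-0.02703² + 0.02177²) = 0.03471 m/m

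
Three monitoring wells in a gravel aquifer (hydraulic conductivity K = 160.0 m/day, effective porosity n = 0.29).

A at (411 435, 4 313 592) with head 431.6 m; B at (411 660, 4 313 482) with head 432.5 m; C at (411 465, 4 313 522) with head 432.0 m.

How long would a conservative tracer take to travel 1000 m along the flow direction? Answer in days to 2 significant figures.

340 days

Taking A as reference: B−A = (225, -110, +0.9); C−A = (30, -70, +0.4).
Determinant of the coordinate differences = 225·(-70) − 30·(-110) = -12450.
∂h/∂x = [(+0.9)·(-70) − (+0.4)·(-110)] / -12450 = +0.001526
∂h/∂y = [225·(+0.4) − 30·(+0.9)] / -12450 = -0.005060
|∇h| = √(0.001526² + -0.005060²) = 0.005285
Seepage velocity v = K·i/n = 160.0 × 0.005285 / 0.29 = 2.916 m/day.
t = 1000 / 2.916 = 342.9 days.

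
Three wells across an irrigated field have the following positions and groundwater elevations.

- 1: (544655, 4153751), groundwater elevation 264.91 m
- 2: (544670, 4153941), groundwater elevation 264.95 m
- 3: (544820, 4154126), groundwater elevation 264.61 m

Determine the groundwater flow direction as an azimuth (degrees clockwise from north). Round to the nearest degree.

099°

With h = a·x + b·y + c and 1 as origin, the differences give:
  15·a + 190·b = +0.04
  165·a + 375·b = -0.30
Eliminate b (×375 and ×190, subtract): -25725·a = 72.000 → a = ∂h/∂x = -0.002799
Back-substitute: b = ∂h/∂y = +0.0004315.
Flow direction (−∇h) has components (+0.002799 E, -0.0004315 N).
Azimuth = atan2(E, N) = atan2(+0.002799, -0.0004315) = 98.8° ≈ 099°.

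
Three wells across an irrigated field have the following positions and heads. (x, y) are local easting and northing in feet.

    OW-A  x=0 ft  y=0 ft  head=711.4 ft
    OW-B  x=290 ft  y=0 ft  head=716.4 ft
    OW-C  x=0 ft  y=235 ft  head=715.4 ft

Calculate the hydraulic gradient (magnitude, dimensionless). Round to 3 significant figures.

∂h/∂x = (716.4 − 711.4) / (290 − 0) = +0.01724
∂h/∂y = (715.4 − 711.4) / (235 − 0) = +0.01702
|∇h| = √(0.01724² + 0.01702²) = 0.02423

0.0242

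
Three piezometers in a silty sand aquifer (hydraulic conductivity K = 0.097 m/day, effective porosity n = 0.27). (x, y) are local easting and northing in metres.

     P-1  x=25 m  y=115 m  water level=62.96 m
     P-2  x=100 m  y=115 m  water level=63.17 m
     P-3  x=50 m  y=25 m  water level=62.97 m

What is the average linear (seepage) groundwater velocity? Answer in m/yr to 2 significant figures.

Taking P-1 as reference: P-2−P-1 = (75, 0, +0.21); P-3−P-1 = (25, -90, +0.01).
Solve a·Δx + b·Δy = Δh: det = 75·(-90) − 25·0 = -6750.
∂h/∂x = [(+0.21)·(-90) − (+0.01)·0] / -6750 = +0.002800
∂h/∂y = [75·(+0.01) − 25·(+0.21)] / -6750 = +0.0006667
|∇h| = √(0.002800² + 0.0006667²) = 0.002878
Seepage velocity v = K·i/n = 0.097 × 0.002878 / 0.27 = 0.001034 m/day = 0.3777 m/yr.

0.38 m/yr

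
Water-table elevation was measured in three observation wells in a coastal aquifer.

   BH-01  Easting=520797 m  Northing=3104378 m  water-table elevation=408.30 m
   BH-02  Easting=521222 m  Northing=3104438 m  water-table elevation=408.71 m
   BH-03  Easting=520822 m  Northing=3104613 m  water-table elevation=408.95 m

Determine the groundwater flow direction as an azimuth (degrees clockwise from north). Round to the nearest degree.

192°

Taking BH-01 as reference: BH-02−BH-01 = (425, 60, +0.41); BH-03−BH-01 = (25, 235, +0.65).
Determinant of the coordinate differences = 425·235 − 25·60 = 98375.
∂h/∂x = [(+0.41)·235 − (+0.65)·60] / 98375 = +0.0005830
∂h/∂y = [425·(+0.65) − 25·(+0.41)] / 98375 = +0.002704
Flow direction (−∇h) has components (-0.0005830 E, -0.002704 N).
Azimuth = atan2(E, N) = atan2(-0.0005830, -0.002704) = 192.2° ≈ 192°.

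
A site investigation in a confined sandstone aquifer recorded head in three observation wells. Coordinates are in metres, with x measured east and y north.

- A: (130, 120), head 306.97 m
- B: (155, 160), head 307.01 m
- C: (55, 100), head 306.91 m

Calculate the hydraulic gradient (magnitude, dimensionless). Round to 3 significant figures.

With h = a·x + b·y + c and A as origin, the differences give:
  25·a + 40·b = +0.04
  (-75)·a + (-20)·b = -0.06
Eliminate b (×(-20) and ×40, subtract): 2500·a = 1.600 → a = ∂h/∂x = +0.0006400
Back-substitute: b = ∂h/∂y = +0.0006000.
|∇h| = √(0.0006400² + 0.0006000²) = 0.0008773

0.000877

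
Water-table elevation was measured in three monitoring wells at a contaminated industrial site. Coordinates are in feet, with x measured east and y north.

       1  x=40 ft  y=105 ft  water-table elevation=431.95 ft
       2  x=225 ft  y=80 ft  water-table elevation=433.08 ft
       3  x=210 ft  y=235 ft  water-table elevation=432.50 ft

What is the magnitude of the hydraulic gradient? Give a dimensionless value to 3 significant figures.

Differences from 1: to 2 (Δx, Δy, Δh) = (185, -25, +1.13); to 3 = (170, 130, +0.55).
Determinant of the coordinate differences = 185·130 − 170·(-25) = 28300.
∂h/∂x = [(+1.13)·130 − (+0.55)·(-25)] / 28300 = +0.005677
∂h/∂y = [185·(+0.55) − 170·(+1.13)] / 28300 = -0.003193
|∇h| = √(0.005677² + -0.003193²) = 0.006513

0.00651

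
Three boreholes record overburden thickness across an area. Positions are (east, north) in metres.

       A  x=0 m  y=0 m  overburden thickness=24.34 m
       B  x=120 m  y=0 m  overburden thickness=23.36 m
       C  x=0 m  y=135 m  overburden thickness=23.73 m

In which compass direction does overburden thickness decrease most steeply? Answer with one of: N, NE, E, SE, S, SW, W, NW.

∂d/∂x = (23.36 − 24.34) / (120 − 0) = -0.008167
∂d/∂y = (23.73 − 24.34) / (135 − 0) = -0.004519
Steepest decrease is along −∇f = (+0.008167 E, +0.004519 N) → northeast.

NE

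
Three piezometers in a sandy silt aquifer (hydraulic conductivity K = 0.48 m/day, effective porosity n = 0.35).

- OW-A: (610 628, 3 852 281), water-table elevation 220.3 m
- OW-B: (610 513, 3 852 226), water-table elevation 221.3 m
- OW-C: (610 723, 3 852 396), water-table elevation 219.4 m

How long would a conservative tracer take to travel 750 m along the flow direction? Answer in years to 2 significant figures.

180 years

With h = a·x + b·y + c and OW-A as origin, the differences give:
  (-115)·a + (-55)·b = +1.0
  95·a + 115·b = -0.9
Eliminate b (×115 and ×(-55), subtract): -8000·a = 65.50 → a = ∂h/∂x = -0.008187
Back-substitute: b = ∂h/∂y = -0.001063.
|∇h| = √(-0.008187² + -0.001063²) = 0.008256
Seepage velocity v = K·i/n = 0.48 × 0.008256 / 0.35 = 0.01132 m/day.
t = 750 / 0.01132 = 6.625e+04 days = 181 years.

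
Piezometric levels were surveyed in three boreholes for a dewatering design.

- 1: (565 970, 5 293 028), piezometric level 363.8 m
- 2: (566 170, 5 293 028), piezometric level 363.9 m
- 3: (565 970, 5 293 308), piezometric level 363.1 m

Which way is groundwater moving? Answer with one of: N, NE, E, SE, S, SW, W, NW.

∂h/∂x = (363.9 − 363.8) / (566170 − 565970) = +0.0005000
∂h/∂y = (363.1 − 363.8) / (5293308 − 5293028) = -0.002500
Flow = −∇h = (-0.0005000 east, +0.002500 north), which points north.

N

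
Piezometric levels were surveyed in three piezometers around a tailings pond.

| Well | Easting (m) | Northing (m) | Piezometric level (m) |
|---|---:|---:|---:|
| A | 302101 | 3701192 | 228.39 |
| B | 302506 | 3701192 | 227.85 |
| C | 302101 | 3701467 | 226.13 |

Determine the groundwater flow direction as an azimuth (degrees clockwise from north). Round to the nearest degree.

009°

∂h/∂x = (227.85 − 228.39) / (302506 − 302101) = -0.001333
∂h/∂y = (226.13 − 228.39) / (3701467 − 3701192) = -0.008218
Flow direction (−∇h) has components (+0.001333 E, +0.008218 N).
Azimuth = atan2(E, N) = atan2(+0.001333, +0.008218) = 9.2° ≈ 009°.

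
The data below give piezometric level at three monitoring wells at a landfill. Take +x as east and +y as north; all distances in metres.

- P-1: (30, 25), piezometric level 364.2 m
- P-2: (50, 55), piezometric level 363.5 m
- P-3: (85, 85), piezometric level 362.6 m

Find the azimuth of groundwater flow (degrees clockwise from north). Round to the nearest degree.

Differences from P-1: to P-2 (Δx, Δy, Δh) = (20, 30, -0.7); to P-3 = (55, 60, -1.6).
Solve a·Δx + b·Δy = Δh: det = 20·60 − 55·30 = -450.
∂h/∂x = [(-0.7)·60 − (-1.6)·30] / -450 = -0.01333
∂h/∂y = [20·(-1.6) − 55·(-0.7)] / -450 = -0.01444
Flow direction (−∇h) has components (+0.01333 E, +0.01444 N).
Azimuth = atan2(E, N) = atan2(+0.01333, +0.01444) = 42.7° ≈ 043°.

043°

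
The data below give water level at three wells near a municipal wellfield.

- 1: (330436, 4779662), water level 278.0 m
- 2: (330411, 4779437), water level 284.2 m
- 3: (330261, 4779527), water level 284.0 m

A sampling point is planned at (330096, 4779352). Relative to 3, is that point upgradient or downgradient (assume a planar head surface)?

Differences from 1: to 2 (Δx, Δy, Δh) = (-25, -225, +6.2); to 3 = (-175, -135, +6.0).
Solve a·Δx + b·Δy = Δh: det = (-25)·(-135) − (-175)·(-225) = -36000.
∂h/∂x = [(+6.2)·(-135) − (+6.0)·(-225)] / -36000 = -0.01425
∂h/∂y = [(-25)·(+6.0) − (-175)·(+6.2)] / -36000 = -0.02597
Head at (330096, 4779352) = 278.0 + (-0.01425)·(-340) + (-0.02597)·(-310) = 290.90 m.
That is higher than the 284.0 m at 3, so the point is upgradient.

upgradient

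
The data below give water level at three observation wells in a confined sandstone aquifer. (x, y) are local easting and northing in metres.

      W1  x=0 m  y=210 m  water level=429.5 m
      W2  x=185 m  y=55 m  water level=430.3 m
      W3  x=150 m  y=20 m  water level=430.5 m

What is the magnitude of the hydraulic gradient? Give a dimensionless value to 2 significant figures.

0.0055

Differences from W1: to W2 (Δx, Δy, Δh) = (185, -155, +0.8); to W3 = (150, -190, +1.0).
Solve a·Δx + b·Δy = Δh: det = 185·(-190) − 150·(-155) = -11900.
∂h/∂x = [(+0.8)·(-190) − (+1.0)·(-155)] / -11900 = -0.0002521
∂h/∂y = [185·(+1.0) − 150·(+0.8)] / -11900 = -0.005462
|∇h| = √(-0.0002521² + -0.005462²) = 0.005468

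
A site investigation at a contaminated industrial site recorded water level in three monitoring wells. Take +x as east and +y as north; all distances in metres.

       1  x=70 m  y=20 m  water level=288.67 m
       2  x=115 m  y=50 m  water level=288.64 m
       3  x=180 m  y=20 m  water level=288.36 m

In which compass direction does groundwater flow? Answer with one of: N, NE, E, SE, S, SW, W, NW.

SE

Taking 1 as reference: 2−1 = (45, 30, -0.03); 3−1 = (110, 0, -0.31).
Determinant of the coordinate differences = 45·0 − 110·30 = -3300.
∂h/∂x = [(-0.03)·0 − (-0.31)·30] / -3300 = -0.002818
∂h/∂y = [45·(-0.31) − 110·(-0.03)] / -3300 = +0.003227
Flow = −∇h = (+0.002818 east, -0.003227 north), which points southeast.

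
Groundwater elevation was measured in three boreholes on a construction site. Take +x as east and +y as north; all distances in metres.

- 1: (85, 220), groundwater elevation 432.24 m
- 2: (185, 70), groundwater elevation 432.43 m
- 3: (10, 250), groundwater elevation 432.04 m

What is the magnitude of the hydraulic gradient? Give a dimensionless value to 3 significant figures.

0.00303

Taking 1 as reference: 2−1 = (100, -150, +0.19); 3−1 = (-75, 30, -0.20).
Determinant of the coordinate differences = 100·30 − (-75)·(-150) = -8250.
∂h/∂x = [(+0.19)·30 − (-0.20)·(-150)] / -8250 = +0.002945
∂h/∂y = [100·(-0.20) − (-75)·(+0.19)] / -8250 = +0.0006970
|∇h| = √(0.002945² + 0.0006970²) = 0.003026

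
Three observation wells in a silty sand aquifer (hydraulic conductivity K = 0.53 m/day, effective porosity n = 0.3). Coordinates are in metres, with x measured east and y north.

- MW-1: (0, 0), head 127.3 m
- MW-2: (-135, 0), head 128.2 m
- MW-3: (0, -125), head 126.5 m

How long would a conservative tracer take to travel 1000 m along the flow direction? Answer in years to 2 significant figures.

170 years

∂h/∂x = (128.2 − 127.3) / (-135 − 0) = -0.006667
∂h/∂y = (126.5 − 127.3) / (-125 − 0) = +0.006400
|∇h| = √(-0.006667² + 0.006400²) = 0.009242
Seepage velocity v = K·i/n = 0.53 × 0.009242 / 0.3 = 0.01633 m/day.
t = 1000 / 0.01633 = 6.124e+04 days = 168 years.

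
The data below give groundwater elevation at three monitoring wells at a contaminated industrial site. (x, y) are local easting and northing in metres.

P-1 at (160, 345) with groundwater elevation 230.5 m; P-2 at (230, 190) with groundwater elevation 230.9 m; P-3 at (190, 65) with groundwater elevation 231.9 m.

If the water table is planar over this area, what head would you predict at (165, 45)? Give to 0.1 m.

Three-point gradient (reference P-1): Δ to P-2 = (70, -155, +0.4), Δ to P-3 = (30, -280, +1.4).
∂h/∂x = -0.007023, ∂h/∂y = -0.005753 (det = -14950).
h(165, 45) = 230.5 + (-0.007023)·(5) + (-0.005753)·(-300) = 230.5 -0.035 +1.726 = 232.191 m.

232.2 m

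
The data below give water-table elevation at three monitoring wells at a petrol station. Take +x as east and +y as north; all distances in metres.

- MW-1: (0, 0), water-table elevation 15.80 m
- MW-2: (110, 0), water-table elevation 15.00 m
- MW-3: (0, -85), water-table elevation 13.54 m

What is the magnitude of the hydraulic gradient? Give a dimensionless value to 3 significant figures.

∂h/∂x = (15.00 − 15.80) / (110 − 0) = -0.007273
∂h/∂y = (13.54 − 15.80) / (-85 − 0) = +0.02659
|∇h| = √(-0.007273² + 0.02659²) = 0.02757

0.0276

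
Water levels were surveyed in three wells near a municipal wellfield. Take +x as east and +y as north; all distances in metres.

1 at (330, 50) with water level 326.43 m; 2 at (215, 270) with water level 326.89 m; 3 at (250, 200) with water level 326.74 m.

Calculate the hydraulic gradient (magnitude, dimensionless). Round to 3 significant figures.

0.00400

Differences from 1: to 2 (Δx, Δy, Δh) = (-115, 220, +0.46); to 3 = (-80, 150, +0.31).
Solve a·Δx + b·Δy = Δh: det = (-115)·150 − (-80)·220 = 350.
∂h/∂x = [(+0.46)·150 − (+0.31)·220] / 350 = +0.002286
∂h/∂y = [(-115)·(+0.31) − (-80)·(+0.46)] / 350 = +0.003286
|∇h| = √(0.002286² + 0.003286²) = 0.004003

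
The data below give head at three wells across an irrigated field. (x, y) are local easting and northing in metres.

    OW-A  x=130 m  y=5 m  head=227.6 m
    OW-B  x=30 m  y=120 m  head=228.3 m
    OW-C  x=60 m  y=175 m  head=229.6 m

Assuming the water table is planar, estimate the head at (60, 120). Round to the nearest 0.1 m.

228.7 m

Three-point gradient (reference OW-A): Δ to OW-B = (-100, 115, +0.7), Δ to OW-C = (-70, 170, +2.0).
∂h/∂x = +0.01240, ∂h/∂y = +0.01687 (det = -8950).
h(60, 120) = 227.6 + (+0.01240)·(-70) + (+0.01687)·(115) = 227.6 -0.868 +1.940 = 228.672 m.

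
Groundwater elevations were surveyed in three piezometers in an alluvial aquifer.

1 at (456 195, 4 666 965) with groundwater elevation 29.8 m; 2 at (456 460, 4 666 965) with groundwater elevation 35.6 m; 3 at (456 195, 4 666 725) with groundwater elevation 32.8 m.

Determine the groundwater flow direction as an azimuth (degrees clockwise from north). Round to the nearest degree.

∂h/∂x = (35.6 − 29.8) / (456460 − 456195) = +0.02189
∂h/∂y = (32.8 − 29.8) / (4666725 − 4666965) = -0.01250
Flow direction (−∇h) has components (-0.02189 E, +0.01250 N).
Azimuth = atan2(E, N) = atan2(-0.02189, +0.01250) = 299.7° ≈ 300°.

300°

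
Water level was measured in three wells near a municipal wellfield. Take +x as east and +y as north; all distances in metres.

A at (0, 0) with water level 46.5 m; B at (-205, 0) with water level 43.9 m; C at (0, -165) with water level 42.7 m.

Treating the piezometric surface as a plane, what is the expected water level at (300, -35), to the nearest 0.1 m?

49.5 m

∂h/∂x = (43.9 − 46.5) / (-205 − 0) = +0.01268
∂h/∂y = (42.7 − 46.5) / (-165 − 0) = +0.02303
h(300, -35) = 46.5 + (+0.01268)·(300) + (+0.02303)·(-35) = 46.5 +3.805 -0.806 = 49.499 m.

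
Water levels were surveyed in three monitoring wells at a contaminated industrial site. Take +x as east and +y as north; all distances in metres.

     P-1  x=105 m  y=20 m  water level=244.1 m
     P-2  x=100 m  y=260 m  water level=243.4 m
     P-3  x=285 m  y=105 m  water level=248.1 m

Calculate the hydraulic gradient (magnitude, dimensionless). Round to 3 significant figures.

0.0235

With h = a·x + b·y + c and P-1 as origin, the differences give:
  (-5)·a + 240·b = -0.7
  180·a + 85·b = +4.0
Eliminate b (×85 and ×240, subtract): -43625·a = -1019.50 → a = ∂h/∂x = +0.02337
Back-substitute: b = ∂h/∂y = -0.002430.
|∇h| = √(0.02337² + -0.002430²) = 0.0235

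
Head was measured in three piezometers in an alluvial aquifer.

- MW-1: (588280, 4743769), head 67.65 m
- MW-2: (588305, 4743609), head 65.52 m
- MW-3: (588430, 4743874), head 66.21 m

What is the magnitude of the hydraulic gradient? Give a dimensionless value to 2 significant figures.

With h = a·x + b·y + c and MW-1 as origin, the differences give:
  25·a + (-160)·b = -2.13
  150·a + 105·b = -1.44
Eliminate b (×105 and ×(-160), subtract): 26625·a = -454.050 → a = ∂h/∂x = -0.01705
Back-substitute: b = ∂h/∂y = +0.01065.
|∇h| = √(-0.01705² + 0.01065²) = 0.0201

0.020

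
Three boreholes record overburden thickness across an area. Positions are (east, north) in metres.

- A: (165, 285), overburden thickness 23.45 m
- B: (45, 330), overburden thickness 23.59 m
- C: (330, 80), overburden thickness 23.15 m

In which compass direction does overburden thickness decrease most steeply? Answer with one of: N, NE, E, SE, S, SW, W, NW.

Taking A as reference: B−A = (-120, 45, +0.14); C−A = (165, -205, -0.30).
Determinant of the coordinate differences = (-120)·(-205) − 165·45 = 17175.
∂d/∂x = [(+0.14)·(-205) − (-0.30)·45] / 17175 = -0.0008850
∂d/∂y = [(-120)·(-0.30) − 165·(+0.14)] / 17175 = +0.0007511
Steepest decrease is along −∇f = (+0.0008850 E, -0.0007511 N) → southeast.

SE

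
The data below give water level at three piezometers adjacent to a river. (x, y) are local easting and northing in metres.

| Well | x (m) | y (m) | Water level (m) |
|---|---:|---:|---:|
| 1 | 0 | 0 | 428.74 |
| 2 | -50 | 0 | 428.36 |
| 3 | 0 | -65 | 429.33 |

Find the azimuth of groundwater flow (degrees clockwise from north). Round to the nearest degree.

∂h/∂x = (428.36 − 428.74) / (-50 − 0) = +0.007600
∂h/∂y = (429.33 − 428.74) / (-65 − 0) = -0.009077
Flow direction (−∇h) has components (-0.007600 E, +0.009077 N).
Azimuth = atan2(E, N) = atan2(-0.007600, +0.009077) = 320.1° ≈ 320°.

320°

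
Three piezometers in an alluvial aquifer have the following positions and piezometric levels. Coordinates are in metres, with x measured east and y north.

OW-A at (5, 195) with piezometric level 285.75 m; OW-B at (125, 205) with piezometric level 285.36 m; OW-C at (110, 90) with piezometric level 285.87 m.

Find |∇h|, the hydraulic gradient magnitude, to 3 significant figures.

With h = a·x + b·y + c and OW-A as origin, the differences give:
  120·a + 10·b = -0.39
  105·a + (-105)·b = +0.12
Eliminate b (×(-105) and ×10, subtract): -13650·a = 39.750 → a = ∂h/∂x = -0.002912
Back-substitute: b = ∂h/∂y = -0.004055.
|∇h| = √(-0.002912² + -0.004055²) = 0.004992

0.00499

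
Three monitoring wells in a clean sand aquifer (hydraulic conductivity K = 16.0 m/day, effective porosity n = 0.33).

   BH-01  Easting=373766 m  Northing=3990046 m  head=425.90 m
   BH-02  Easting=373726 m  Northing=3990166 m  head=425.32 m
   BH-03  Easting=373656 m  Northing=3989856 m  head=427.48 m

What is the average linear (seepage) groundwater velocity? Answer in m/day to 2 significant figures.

Taking BH-01 as reference: BH-02−BH-01 = (-40, 120, -0.58); BH-03−BH-01 = (-110, -190, +1.58).
Determinant of the coordinate differences = (-40)·(-190) − (-110)·120 = 20800.
∂h/∂x = [(-0.58)·(-190) − (+1.58)·120] / 20800 = -0.003817
∂h/∂y = [(-40)·(+1.58) − (-110)·(-0.58)] / 20800 = -0.006106
|∇h| = √(-0.003817² + -0.006106²) = 0.007201
Seepage velocity v = K·i/n = 16.0 × 0.007201 / 0.33 = 0.3491 m/day.

0.35 m/day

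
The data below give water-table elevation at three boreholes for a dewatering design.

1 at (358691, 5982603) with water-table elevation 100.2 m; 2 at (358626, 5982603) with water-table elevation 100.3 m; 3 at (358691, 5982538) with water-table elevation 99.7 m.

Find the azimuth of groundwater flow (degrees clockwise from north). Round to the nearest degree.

169°

∂h/∂x = (100.3 − 100.2) / (358626 − 358691) = -0.001538
∂h/∂y = (99.7 − 100.2) / (5982538 − 5982603) = +0.007692
Flow direction (−∇h) has components (+0.001538 E, -0.007692 N).
Azimuth = atan2(E, N) = atan2(+0.001538, -0.007692) = 168.7° ≈ 169°.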